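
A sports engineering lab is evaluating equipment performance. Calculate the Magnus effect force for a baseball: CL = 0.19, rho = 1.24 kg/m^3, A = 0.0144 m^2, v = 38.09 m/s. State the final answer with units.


FM = 0.5 * CL * rho * A * v^2
FM = 0.5 * 0.19 * 1.24 * 0.0144 * 38.09^2
v^2 = 1450.8481
FM = 0.5 * 0.19 * 1.24 * 0.0144 * 1450.8481 = 2.4611 N

2.4611 N


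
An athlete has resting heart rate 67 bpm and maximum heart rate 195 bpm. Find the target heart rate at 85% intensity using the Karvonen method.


Target = HRrest + pct*(HRmax - HRrest)
Heart rate reserve = HRmax - HRrest = 195 - 67 = 128 bpm
Fraction = 85% = 0.85
Target = 67 + 0.85 * 128
Target = 67 + 108.8 = 175.8 bpm

175.8 bpm


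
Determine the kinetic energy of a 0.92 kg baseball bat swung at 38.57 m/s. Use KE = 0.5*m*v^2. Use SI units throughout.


KE = 0.5 * m * v^2
KE = 0.5 * 0.92 * 38.57^2
KE = 0.5 * 0.92 * 1487.6449 = 684.3167 J

684.3167 J


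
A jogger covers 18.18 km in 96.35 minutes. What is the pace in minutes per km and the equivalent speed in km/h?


Pace = time / distance = 96.35 min / 18.18 km = 5.2998 min/km
Speed = distance / time_in_hours = 18.18 / 1.6058 hr
Speed = 11.3212 km/h

5.2998 min/km, 11.3212 km/h


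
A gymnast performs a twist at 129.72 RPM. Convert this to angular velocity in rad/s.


omega = RPM * 2 * pi / 60
omega = 129.72 * 2 * 3.14159 / 60
omega = 815.0548 / 60 = 13.5842 rad/s

13.5842 rad/s


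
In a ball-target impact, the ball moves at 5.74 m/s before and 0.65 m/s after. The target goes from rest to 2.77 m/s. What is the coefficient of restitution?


e = (v2_after - v1_after) / (v1_before - v2_before)
Numerator = 2.77 - 0.65 = 2.12
Denominator = 5.74 - 0 = 5.74
e = 2.12 / 5.74 = 0.3693

0.3693


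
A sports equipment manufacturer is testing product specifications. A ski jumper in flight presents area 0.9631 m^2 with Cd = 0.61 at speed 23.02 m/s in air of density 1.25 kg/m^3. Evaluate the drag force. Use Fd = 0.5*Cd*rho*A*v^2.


Fd = 0.5 * Cd * rho * A * v^2
Fd = 0.5 * 0.61 * 1.25 * 0.9631 * 23.02^2
v^2 = 529.9204
Fd = 0.5 * 0.61 * 1.25 * 0.9631 * 529.9204 = 194.5772 N

194.5772 N


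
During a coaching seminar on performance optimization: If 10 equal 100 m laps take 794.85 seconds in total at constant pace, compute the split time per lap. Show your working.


Split time = total_time / n_laps = 794.85 / 10
Split time = 79.485 s per lap

79.485 s


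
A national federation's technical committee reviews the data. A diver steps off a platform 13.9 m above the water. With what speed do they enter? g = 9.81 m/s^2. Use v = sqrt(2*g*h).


v = sqrt(2 * g * h)
v = sqrt(2 * 9.81 * 13.9)
v = sqrt(272.718) = 16.5142 m/s

16.5142 m/s


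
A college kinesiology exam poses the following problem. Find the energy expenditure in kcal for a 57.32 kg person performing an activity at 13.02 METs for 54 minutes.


kcal = MET * mass * time_hr
Convert time: 54 min = 0.9 hr
kcal = 13.02 * 57.32 * 0.9
kcal = 671.6758 kcal

671.6758 kcal


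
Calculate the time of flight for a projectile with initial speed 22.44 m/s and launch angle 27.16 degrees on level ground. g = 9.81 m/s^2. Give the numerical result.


T = 2*v*sin(theta)/g
sin(theta) = sin(27.16 deg) = 0.4565
T = 2*22.44*0.4565 / 9.81
T = 20.4867 / 9.81 = 2.0883 s

2.0883 s


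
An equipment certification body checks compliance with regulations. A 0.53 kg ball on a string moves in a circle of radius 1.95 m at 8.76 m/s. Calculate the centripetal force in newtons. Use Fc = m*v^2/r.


Fc = m * v^2 / r
v^2 = 8.76^2 = 76.7376
Fc = 0.53 * 76.7376 / 1.95
Fc = 40.6709 / 1.95 = 20.8569 N

20.8569 N


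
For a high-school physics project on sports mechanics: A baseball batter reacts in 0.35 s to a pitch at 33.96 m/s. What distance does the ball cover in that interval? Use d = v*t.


d = v * t
d = 33.96 * 0.35
d = 11.886 m

11.886 m


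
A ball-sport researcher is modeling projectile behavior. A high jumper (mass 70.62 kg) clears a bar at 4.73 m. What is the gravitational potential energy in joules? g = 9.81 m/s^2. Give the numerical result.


PE = m * g * h
PE = 70.62 * 9.81 * 4.73
PE = 692.7822 * 4.73 = 3276.8598 J

3276.8598 J


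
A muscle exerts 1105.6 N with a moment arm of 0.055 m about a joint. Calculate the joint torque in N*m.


tau = F * d
tau = 1105.6 * 0.055
tau = 60.808 N*m

60.808 N*m


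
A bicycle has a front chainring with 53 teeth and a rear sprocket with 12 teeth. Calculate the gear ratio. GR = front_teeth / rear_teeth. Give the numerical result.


GR = front_teeth / rear_teeth
GR = 53 / 12
GR = 4.4167

4.4167


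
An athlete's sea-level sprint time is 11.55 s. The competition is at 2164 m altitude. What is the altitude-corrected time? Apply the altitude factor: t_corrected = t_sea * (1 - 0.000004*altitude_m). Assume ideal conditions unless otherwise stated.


Correction factor = 1 - 0.000004 * 2164 = 0.991344
t_corrected = t_sea * factor = 11.55 * 0.991344
t_corrected = 11.45 s

11.45 s


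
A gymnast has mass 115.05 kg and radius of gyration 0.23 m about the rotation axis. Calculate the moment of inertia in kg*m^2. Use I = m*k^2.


I = m * k^2
I = 115.05 * 0.23^2
I = 115.05 * 0.0529 = 6.0861 kg*m^2

6.0861 kg*m^2


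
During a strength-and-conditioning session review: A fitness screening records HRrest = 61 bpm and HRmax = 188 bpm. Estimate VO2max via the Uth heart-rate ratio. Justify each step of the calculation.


VO2max = 15.3 * HRmax / HRrest
VO2max = 15.3 * 188 / 61
VO2max = 2876.4 / 61 = 47.1541 mL/kg/min

47.1541 mL/kg/min


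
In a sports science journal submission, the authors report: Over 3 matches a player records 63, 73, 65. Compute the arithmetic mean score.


Average = sum / n
Sum = 201
Average = 201 / 3 = 67

67


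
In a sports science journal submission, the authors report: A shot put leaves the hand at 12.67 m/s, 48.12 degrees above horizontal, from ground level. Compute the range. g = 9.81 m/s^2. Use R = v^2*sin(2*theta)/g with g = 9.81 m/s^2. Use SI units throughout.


R = v^2 * sin(2*theta) / g
Convert angle to radians: theta = 48.12 deg = 0.8399 rad
sin(2*theta) = sin(1.6797) = 0.9941
R = 12.67^2 * 0.9941 / 9.81
R = 160.5289 * 0.9941 / 9.81 = 16.2669 m

16.2669 m


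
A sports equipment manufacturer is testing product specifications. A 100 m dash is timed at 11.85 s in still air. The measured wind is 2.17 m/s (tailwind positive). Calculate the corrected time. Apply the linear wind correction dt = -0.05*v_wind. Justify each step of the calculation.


dt = -0.05 * v_wind = -0.05 * 2.17 = -0.1085 s
t_corrected = t_still + dt = 11.85 + (-0.1085)
t_corrected = 11.7415 s

11.7415 s


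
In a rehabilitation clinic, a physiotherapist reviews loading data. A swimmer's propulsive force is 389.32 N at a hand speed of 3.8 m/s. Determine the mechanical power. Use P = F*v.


P = F * v
P = 389.32 * 3.8
P = 1479.416 W

1479.416 W


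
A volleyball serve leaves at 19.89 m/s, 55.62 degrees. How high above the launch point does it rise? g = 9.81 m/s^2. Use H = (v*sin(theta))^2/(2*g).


H = (v*sin(theta))^2 / (2*g)
vy = v*sin(theta) = 19.89 * sin(55.62 deg) = 16.4154 m/s
H = vy^2 / (2*g) = 269.4663 / (2*9.81)
H = 269.4663 / 19.62 = 13.7343 m

13.7343 m


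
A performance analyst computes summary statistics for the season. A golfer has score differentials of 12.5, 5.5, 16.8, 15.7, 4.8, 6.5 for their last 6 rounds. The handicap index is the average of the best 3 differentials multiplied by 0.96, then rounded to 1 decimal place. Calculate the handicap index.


All differentials: 12.5, 5.5, 16.8, 15.7, 4.8, 6.5
Sorted: 4.8, 5.5, 6.5, 12.5, 15.7, 16.8
Best 3: 4.8, 5.5, 6.5
Average of best = 16.8 / 3 = 5.6
Raw index = 5.6 * 0.96 = 5.376
Handicap index = round(5.376, 1) = 5.4

5.4


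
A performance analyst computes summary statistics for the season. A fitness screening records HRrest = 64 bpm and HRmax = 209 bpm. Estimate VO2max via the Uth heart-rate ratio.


VO2max = 15.3 * HRmax / HRrest
VO2max = 15.3 * 209 / 64
VO2max = 3197.7 / 64 = 49.9641 mL/kg/min

49.9641 mL/kg/min


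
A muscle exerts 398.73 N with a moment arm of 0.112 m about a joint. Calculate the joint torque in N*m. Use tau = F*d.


tau = F * d
tau = 398.73 * 0.112
tau = 44.6578 N*m

44.6578 N*m


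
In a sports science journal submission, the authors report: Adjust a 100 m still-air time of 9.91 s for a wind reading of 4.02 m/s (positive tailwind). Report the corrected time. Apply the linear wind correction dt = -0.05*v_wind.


dt = -0.05 * v_wind = -0.05 * 4.02 = -0.201 s
t_corrected = t_still + dt = 9.91 + (-0.201)
t_corrected = 9.709 s

9.709 s


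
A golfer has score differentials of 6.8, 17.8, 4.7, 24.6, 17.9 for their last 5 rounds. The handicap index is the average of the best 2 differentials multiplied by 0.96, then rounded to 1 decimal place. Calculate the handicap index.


All differentials: 6.8, 17.8, 4.7, 24.6, 17.9
Sorted: 4.7, 6.8, 17.8, 17.9, 24.6
Best 2: 4.7, 6.8
Average of best = 11.5 / 2 = 5.75
Raw index = 5.75 * 0.96 = 5.52
Handicap index = round(5.52, 1) = 5.5

5.5


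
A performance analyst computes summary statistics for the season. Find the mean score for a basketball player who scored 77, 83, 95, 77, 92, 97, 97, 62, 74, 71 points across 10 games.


Average = sum / n
Sum = 825
Average = 825 / 10 = 82.5

82.5


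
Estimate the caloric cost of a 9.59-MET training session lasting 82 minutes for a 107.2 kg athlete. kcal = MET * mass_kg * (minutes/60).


kcal = MET * mass * time_hr
Convert time: 82 min = 1.3667 hr
kcal = 9.59 * 107.2 * 1.3667
kcal = 1404.9989 kcal

1404.9989 kcal


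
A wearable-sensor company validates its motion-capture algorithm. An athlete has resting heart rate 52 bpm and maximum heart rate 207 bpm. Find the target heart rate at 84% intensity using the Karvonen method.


Target = HRrest + pct*(HRmax - HRrest)
Heart rate reserve = HRmax - HRrest = 207 - 52 = 155 bpm
Fraction = 84% = 0.84
Target = 52 + 0.84 * 155
Target = 52 + 130.2 = 182.2 bpm

182.2 bpm


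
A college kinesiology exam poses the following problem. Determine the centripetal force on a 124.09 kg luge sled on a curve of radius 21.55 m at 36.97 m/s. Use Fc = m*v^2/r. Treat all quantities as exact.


Fc = m * v^2 / r
v^2 = 36.97^2 = 1366.7809
Fc = 124.09 * 1366.7809 / 21.55
Fc = 169603.8419 / 21.55 = 7870.2479 N

7870.2479 N


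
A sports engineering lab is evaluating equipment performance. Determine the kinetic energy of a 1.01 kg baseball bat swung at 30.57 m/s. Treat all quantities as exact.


KE = 0.5 * m * v^2
KE = 0.5 * 1.01 * 30.57^2
KE = 0.5 * 1.01 * 934.5249 = 471.9351 J

471.9351 J


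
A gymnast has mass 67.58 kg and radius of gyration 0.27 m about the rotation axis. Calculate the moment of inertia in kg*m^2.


I = m * k^2
I = 67.58 * 0.27^2
I = 67.58 * 0.0729 = 4.9266 kg*m^2

4.9266 kg*m^2


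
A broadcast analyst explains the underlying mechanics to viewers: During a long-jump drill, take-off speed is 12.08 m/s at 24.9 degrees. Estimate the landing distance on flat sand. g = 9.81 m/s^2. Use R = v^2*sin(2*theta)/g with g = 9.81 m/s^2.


R = v^2 * sin(2*theta) / g
Convert angle to radians: theta = 24.9 deg = 0.4346 rad
sin(2*theta) = sin(0.8692) = 0.7638
R = 12.08^2 * 0.7638 / 9.81
R = 145.9264 * 0.7638 / 9.81 = 11.3617 m

11.3617 m


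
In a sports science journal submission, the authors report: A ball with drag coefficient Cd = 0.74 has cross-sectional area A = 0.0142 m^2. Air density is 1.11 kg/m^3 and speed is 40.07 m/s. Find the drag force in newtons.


Fd = 0.5 * Cd * rho * A * v^2
Fd = 0.5 * 0.74 * 1.11 * 0.0142 * 40.07^2
v^2 = 1605.6049
Fd = 0.5 * 0.74 * 1.11 * 0.0142 * 1605.6049 = 9.3638 N

9.3638 N


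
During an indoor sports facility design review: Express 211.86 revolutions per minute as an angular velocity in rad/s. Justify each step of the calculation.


omega = RPM * 2 * pi / 60
omega = 211.86 * 2 * 3.14159 / 60
omega = 1331.1556 / 60 = 22.1859 rad/s

22.1859 rad/s


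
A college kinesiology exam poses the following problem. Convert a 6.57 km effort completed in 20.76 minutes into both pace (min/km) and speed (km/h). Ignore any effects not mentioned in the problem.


Pace = time / distance = 20.76 min / 6.57 km = 3.1598 min/km
Speed = distance / time_in_hours = 6.57 / 0.346 hr
Speed = 18.9884 km/h

3.1598 min/km, 18.9884 km/h


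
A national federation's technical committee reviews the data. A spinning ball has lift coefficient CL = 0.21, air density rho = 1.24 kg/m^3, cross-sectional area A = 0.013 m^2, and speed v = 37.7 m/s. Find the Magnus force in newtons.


FM = 0.5 * CL * rho * A * v^2
FM = 0.5 * 0.21 * 1.24 * 0.013 * 37.7^2
v^2 = 1421.29
FM = 0.5 * 0.21 * 1.24 * 0.013 * 1421.29 = 2.4057 N

2.4057 N


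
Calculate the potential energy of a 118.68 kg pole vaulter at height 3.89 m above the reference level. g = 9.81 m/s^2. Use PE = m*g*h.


PE = m * g * h
PE = 118.68 * 9.81 * 3.89
PE = 1164.2508 * 3.89 = 4528.9356 J

4528.9356 J


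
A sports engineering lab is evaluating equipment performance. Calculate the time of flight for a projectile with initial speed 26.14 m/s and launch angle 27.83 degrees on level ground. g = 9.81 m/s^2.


T = 2*v*sin(theta)/g
sin(theta) = sin(27.83 deg) = 0.4668
T = 2*26.14*0.4668 / 9.81
T = 24.4069 / 9.81 = 2.488 s

2.488 s


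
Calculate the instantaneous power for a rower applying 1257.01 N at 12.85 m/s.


P = F * v
P = 1257.01 * 12.85
P = 16152.5785 W

16152.5785 W


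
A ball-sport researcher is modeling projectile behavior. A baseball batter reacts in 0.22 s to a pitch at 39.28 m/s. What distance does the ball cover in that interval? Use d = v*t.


d = v * t
d = 39.28 * 0.22
d = 8.6416 m

8.6416 m


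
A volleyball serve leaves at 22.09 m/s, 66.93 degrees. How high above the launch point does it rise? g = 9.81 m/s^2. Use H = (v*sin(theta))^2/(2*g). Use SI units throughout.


H = (v*sin(theta))^2 / (2*g)
vy = v*sin(theta) = 22.09 * sin(66.93 deg) = 20.3234 m/s
H = vy^2 / (2*g) = 413.0403 / (2*9.81)
H = 413.0403 / 19.62 = 21.052 m

21.052 m


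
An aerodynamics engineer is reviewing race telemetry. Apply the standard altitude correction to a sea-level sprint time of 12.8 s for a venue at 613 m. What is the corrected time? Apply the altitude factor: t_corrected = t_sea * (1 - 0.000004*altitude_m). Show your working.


Correction factor = 1 - 0.000004 * 613 = 0.997548
t_corrected = t_sea * factor = 12.8 * 0.997548
t_corrected = 12.7686 s

12.7686 s


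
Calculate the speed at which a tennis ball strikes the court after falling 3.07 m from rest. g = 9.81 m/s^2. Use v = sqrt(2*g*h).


v = sqrt(2 * g * h)
v = sqrt(2 * 9.81 * 3.07)
v = sqrt(60.2334) = 7.761 m/s

7.761 m/s


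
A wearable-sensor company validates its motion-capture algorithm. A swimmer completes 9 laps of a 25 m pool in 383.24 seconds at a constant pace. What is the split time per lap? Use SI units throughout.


Split time = total_time / n_laps = 383.24 / 9
Split time = 42.5822 s per lap

42.5822 s


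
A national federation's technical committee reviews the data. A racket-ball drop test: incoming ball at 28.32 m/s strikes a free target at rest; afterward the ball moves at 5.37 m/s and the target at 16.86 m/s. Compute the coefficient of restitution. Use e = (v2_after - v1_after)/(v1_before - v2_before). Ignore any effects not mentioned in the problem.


e = (v2_after - v1_after) / (v1_before - v2_before)
Numerator = 16.86 - 5.37 = 11.49
Denominator = 28.32 - 0 = 28.32
e = 11.49 / 28.32 = 0.4057

0.4057


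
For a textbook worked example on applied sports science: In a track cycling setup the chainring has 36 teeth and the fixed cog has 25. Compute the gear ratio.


GR = front_teeth / rear_teeth
GR = 36 / 25
GR = 1.44

1.44


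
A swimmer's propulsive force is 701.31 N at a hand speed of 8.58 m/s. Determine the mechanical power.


P = F * v
P = 701.31 * 8.58
P = 6017.2398 W

6017.2398 W


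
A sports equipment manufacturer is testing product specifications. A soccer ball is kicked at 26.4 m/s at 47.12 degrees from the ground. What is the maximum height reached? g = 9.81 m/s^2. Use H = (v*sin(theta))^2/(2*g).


H = (v*sin(theta))^2 / (2*g)
vy = v*sin(theta) = 26.4 * sin(47.12 deg) = 19.3454 m/s
H = vy^2 / (2*g) = 374.2447 / (2*9.81)
H = 374.2447 / 19.62 = 19.0747 m

19.0747 m


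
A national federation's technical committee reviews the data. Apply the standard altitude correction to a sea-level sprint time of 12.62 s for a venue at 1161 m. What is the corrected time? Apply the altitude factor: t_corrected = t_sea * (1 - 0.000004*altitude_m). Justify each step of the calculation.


Correction factor = 1 - 0.000004 * 1161 = 0.995356
t_corrected = t_sea * factor = 12.62 * 0.995356
t_corrected = 12.5614 s

12.5614 s


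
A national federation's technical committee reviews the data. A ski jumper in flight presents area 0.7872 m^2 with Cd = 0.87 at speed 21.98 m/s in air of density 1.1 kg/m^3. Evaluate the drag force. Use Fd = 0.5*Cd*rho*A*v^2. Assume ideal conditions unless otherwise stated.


Fd = 0.5 * Cd * rho * A * v^2
Fd = 0.5 * 0.87 * 1.1 * 0.7872 * 21.98^2
v^2 = 483.1204
Fd = 0.5 * 0.87 * 1.1 * 0.7872 * 483.1204 = 181.9795 N

181.9795 N


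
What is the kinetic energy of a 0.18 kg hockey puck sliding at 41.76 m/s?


KE = 0.5 * m * v^2
KE = 0.5 * 0.18 * 41.76^2
KE = 0.5 * 0.18 * 1743.8976 = 156.9508 J

156.9508 J


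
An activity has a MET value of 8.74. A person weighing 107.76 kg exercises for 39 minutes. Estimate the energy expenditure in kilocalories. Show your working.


kcal = MET * mass * time_hr
Convert time: 39 min = 0.65 hr
kcal = 8.74 * 107.76 * 0.65
kcal = 612.1846 kcal

612.1846 kcal


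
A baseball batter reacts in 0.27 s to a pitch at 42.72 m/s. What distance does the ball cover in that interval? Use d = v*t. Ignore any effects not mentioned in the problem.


d = v * t
d = 42.72 * 0.27
d = 11.5344 m

11.5344 m


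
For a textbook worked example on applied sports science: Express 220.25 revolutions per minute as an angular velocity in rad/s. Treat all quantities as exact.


omega = RPM * 2 * pi / 60
omega = 220.25 * 2 * 3.14159 / 60
omega = 1383.8716 / 60 = 23.0645 rad/s

23.0645 rad/s


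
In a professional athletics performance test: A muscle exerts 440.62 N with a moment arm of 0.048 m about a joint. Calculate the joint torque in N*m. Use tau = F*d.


tau = F * d
tau = 440.62 * 0.048
tau = 21.1498 N*m

21.1498 N*m


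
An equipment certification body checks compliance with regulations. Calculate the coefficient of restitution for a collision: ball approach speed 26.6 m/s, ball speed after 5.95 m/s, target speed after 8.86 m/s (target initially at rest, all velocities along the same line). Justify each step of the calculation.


e = (v2_after - v1_after) / (v1_before - v2_before)
Numerator = 8.86 - 5.95 = 2.91
Denominator = 26.6 - 0 = 26.6
e = 2.91 / 26.6 = 0.1094

0.1094


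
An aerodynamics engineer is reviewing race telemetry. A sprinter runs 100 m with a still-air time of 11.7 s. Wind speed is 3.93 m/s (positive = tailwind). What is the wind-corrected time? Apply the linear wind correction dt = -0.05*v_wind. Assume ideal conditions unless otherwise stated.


dt = -0.05 * v_wind = -0.05 * 3.93 = -0.1965 s
t_corrected = t_still + dt = 11.7 + (-0.1965)
t_corrected = 11.5035 s

11.5035 s


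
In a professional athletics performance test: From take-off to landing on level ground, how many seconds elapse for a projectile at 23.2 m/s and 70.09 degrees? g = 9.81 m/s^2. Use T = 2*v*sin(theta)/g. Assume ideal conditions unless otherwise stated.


T = 2*v*sin(theta)/g
sin(theta) = sin(70.09 deg) = 0.9402
T = 2*23.2*0.9402 / 9.81
T = 43.6266 / 9.81 = 4.4472 s

4.4472 s


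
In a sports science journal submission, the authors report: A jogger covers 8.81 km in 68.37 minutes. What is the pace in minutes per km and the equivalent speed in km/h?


Pace = time / distance = 68.37 min / 8.81 km = 7.7605 min/km
Speed = distance / time_in_hours = 8.81 / 1.1395 hr
Speed = 7.7315 km/h

7.7605 min/km, 7.7315 km/h


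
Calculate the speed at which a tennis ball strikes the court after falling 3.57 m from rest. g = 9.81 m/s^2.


v = sqrt(2 * g * h)
v = sqrt(2 * 9.81 * 3.57)
v = sqrt(70.0434) = 8.3692 m/s

8.3692 m/s


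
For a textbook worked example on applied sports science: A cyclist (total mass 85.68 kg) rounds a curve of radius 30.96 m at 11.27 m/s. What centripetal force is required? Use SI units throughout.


Fc = m * v^2 / r
v^2 = 11.27^2 = 127.0129
Fc = 85.68 * 127.0129 / 30.96
Fc = 10882.4653 / 30.96 = 351.5008 N

351.5008 N


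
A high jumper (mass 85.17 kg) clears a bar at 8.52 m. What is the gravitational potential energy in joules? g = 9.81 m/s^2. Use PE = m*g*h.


PE = m * g * h
PE = 85.17 * 9.81 * 8.52
PE = 835.5177 * 8.52 = 7118.6108 J

7118.6108 J


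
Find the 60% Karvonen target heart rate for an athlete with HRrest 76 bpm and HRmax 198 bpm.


Target = HRrest + pct*(HRmax - HRrest)
Heart rate reserve = HRmax - HRrest = 198 - 76 = 122 bpm
Fraction = 60% = 0.6
Target = 76 + 0.6 * 122
Target = 76 + 73.2 = 149.2 bpm

149.2 bpm


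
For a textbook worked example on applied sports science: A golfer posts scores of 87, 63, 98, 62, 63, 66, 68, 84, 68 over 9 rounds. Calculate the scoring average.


Average = sum / n
Sum = 659
Average = 659 / 9 = 73.2222

73.2222


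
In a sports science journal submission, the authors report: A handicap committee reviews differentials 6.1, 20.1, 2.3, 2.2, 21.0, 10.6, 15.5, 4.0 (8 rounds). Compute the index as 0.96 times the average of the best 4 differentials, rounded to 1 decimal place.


All differentials: 6.1, 20.1, 2.3, 2.2, 21.0, 10.6, 15.5, 4.0
Sorted: 2.2, 2.3, 4.0, 6.1, 10.6, 15.5, 20.1, 21.0
Best 4: 2.2, 2.3, 4.0, 6.1
Average of best = 14.6 / 4 = 3.65
Raw index = 3.65 * 0.96 = 3.504
Handicap index = round(3.504, 1) = 3.5

3.5


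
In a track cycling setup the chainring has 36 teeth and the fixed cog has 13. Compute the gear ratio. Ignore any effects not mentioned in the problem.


GR = front_teeth / rear_teeth
GR = 36 / 13
GR = 2.7692

2.7692


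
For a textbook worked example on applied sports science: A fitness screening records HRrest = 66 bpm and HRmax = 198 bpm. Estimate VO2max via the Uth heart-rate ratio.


VO2max = 15.3 * HRmax / HRrest
VO2max = 15.3 * 198 / 66
VO2max = 3029.4 / 66 = 45.9 mL/kg/min

45.9 mL/kg/min


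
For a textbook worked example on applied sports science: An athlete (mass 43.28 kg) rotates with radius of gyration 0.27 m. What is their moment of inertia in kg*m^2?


I = m * k^2
I = 43.28 * 0.27^2
I = 43.28 * 0.0729 = 3.1551 kg*m^2

3.1551 kg*m^2


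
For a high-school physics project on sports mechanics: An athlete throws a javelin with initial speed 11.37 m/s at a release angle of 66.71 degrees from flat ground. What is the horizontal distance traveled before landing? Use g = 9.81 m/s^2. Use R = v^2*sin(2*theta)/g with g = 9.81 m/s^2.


R = v^2 * sin(2*theta) / g
Convert angle to radians: theta = 66.71 deg = 1.1643 rad
sin(2*theta) = sin(2.3286) = 0.7263
R = 11.37^2 * 0.7263 / 9.81
R = 129.2769 * 0.7263 / 9.81 = 9.5717 m

9.5717 m


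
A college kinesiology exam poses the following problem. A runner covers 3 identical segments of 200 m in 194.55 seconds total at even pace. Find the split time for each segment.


Split time = total_time / n_laps = 194.55 / 3
Split time = 64.85 s per lap

64.85 s


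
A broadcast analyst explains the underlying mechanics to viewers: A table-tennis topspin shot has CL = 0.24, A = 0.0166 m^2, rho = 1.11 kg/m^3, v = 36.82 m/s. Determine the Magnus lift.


FM = 0.5 * CL * rho * A * v^2
FM = 0.5 * 0.24 * 1.11 * 0.0166 * 36.82^2
v^2 = 1355.7124
FM = 0.5 * 0.24 * 1.11 * 0.0166 * 1355.7124 = 2.9976 N

2.9976 N


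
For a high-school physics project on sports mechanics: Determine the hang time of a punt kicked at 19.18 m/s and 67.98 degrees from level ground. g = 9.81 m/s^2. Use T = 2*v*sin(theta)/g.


T = 2*v*sin(theta)/g
sin(theta) = sin(67.98 deg) = 0.9271
T = 2*19.18*0.9271 / 9.81
T = 35.5618 / 9.81 = 3.6251 s

3.6251 s


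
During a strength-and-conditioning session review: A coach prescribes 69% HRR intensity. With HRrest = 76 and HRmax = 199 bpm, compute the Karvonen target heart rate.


Target = HRrest + pct*(HRmax - HRrest)
Heart rate reserve = HRmax - HRrest = 199 - 76 = 123 bpm
Fraction = 69% = 0.69
Target = 76 + 0.69 * 123
Target = 76 + 84.87 = 160.87 bpm

160.87 bpm


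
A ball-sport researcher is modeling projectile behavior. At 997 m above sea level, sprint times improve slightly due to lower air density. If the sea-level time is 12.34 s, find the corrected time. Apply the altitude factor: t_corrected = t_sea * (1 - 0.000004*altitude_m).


Correction factor = 1 - 0.000004 * 997 = 0.996012
t_corrected = t_sea * factor = 12.34 * 0.996012
t_corrected = 12.2908 s

12.2908 s


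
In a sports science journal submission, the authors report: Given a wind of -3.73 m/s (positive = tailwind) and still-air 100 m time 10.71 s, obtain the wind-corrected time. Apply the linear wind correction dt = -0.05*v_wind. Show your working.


dt = -0.05 * v_wind = -0.05 * -3.73 = 0.1865 s
t_corrected = t_still + dt = 10.71 + (0.1865)
t_corrected = 10.8965 s

10.8965 s


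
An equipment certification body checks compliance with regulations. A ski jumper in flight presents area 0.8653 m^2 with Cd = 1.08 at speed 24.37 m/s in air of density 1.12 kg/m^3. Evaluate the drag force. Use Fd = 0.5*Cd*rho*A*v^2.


Fd = 0.5 * Cd * rho * A * v^2
Fd = 0.5 * 1.08 * 1.12 * 0.8653 * 24.37^2
v^2 = 593.8969
Fd = 0.5 * 1.08 * 1.12 * 0.8653 * 593.8969 = 310.8061 N

310.8061 N


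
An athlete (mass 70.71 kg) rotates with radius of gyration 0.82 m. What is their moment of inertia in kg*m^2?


I = m * k^2
I = 70.71 * 0.82^2
I = 70.71 * 0.6724 = 47.5454 kg*m^2

47.5454 kg*m^2


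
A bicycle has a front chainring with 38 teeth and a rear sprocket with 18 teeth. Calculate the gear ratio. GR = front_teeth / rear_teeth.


GR = front_teeth / rear_teeth
GR = 38 / 18
GR = 2.1111

2.1111


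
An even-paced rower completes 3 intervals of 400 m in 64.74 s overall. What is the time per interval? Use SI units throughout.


Split time = total_time / n_laps = 64.74 / 3
Split time = 21.58 s per lap

21.58 s


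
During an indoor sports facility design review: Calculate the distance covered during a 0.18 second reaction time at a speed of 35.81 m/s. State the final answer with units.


d = v * t
d = 35.81 * 0.18
d = 6.4458 m

6.4458 m


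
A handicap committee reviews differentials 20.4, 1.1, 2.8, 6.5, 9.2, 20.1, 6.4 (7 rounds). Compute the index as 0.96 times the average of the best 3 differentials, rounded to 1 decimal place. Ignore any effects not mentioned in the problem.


All differentials: 20.4, 1.1, 2.8, 6.5, 9.2, 20.1, 6.4
Sorted: 1.1, 2.8, 6.4, 6.5, 9.2, 20.1, 20.4
Best 3: 1.1, 2.8, 6.4
Average of best = 10.3 / 3 = 3.4333
Raw index = 3.4333 * 0.96 = 3.296
Handicap index = round(3.296, 1) = 3.3

3.3


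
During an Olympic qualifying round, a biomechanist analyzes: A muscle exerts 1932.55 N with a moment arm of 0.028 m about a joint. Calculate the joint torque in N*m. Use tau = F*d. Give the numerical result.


tau = F * d
tau = 1932.55 * 0.028
tau = 54.1114 N*m

54.1114 N*m


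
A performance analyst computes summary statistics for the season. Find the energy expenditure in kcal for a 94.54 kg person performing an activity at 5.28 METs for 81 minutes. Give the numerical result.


kcal = MET * mass * time_hr
Convert time: 81 min = 1.35 hr
kcal = 5.28 * 94.54 * 1.35
kcal = 673.8811 kcal

673.8811 kcal


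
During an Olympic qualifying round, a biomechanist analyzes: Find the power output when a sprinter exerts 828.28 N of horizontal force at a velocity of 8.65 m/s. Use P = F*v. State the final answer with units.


P = F * v
P = 828.28 * 8.65
P = 7164.622 W

7164.622 W


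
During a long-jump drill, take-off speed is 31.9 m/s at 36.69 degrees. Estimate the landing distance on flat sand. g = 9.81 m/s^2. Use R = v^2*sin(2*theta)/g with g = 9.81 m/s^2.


R = v^2 * sin(2*theta) / g
Convert angle to radians: theta = 36.69 deg = 0.6404 rad
sin(2*theta) = sin(1.2807) = 0.9582
R = 31.9^2 * 0.9582 / 9.81
R = 1017.61 * 0.9582 / 9.81 = 99.3983 m

99.3983 m


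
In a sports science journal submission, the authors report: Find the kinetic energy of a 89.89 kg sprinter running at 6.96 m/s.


KE = 0.5 * m * v^2
KE = 0.5 * 89.89 * 6.96^2
KE = 0.5 * 89.89 * 48.4416 = 2177.2077 J

2177.2077 J


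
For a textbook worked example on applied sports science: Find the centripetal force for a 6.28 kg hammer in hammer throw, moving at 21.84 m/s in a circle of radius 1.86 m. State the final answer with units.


Fc = m * v^2 / r
v^2 = 21.84^2 = 476.9856
Fc = 6.28 * 476.9856 / 1.86
Fc = 2995.4696 / 1.86 = 1610.4675 N

1610.4675 N


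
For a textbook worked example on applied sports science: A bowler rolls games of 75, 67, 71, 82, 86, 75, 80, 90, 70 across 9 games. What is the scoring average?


Average = sum / n
Sum = 696
Average = 696 / 9 = 77.3333

77.3333


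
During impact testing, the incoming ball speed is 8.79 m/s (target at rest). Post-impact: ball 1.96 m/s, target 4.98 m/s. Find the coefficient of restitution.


e = (v2_after - v1_after) / (v1_before - v2_before)
Numerator = 4.98 - 1.96 = 3.02
Denominator = 8.79 - 0 = 8.79
e = 3.02 / 8.79 = 0.3436

0.3436


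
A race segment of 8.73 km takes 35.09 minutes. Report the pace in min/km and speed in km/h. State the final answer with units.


Pace = time / distance = 35.09 min / 8.73 km = 4.0195 min/km
Speed = distance / time_in_hours = 8.73 / 0.5848 hr
Speed = 14.9273 km/h

4.0195 min/km, 14.9273 km/h


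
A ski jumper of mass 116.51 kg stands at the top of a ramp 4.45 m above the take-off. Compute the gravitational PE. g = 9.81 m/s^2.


PE = m * g * h
PE = 116.51 * 9.81 * 4.45
PE = 1142.9631 * 4.45 = 5086.1858 J

5086.1858 J


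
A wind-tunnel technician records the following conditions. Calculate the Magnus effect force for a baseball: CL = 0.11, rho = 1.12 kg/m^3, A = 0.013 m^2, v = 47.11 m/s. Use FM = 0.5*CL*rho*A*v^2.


FM = 0.5 * CL * rho * A * v^2
FM = 0.5 * 0.11 * 1.12 * 0.013 * 47.11^2
v^2 = 2219.3521
FM = 0.5 * 0.11 * 1.12 * 0.013 * 2219.3521 = 1.7773 N

1.7773 N


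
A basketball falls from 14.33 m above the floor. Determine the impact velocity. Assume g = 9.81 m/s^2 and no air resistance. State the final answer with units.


v = sqrt(2 * g * h)
v = sqrt(2 * 9.81 * 14.33)
v = sqrt(281.1546) = 16.7677 m/s

16.7677 m/s


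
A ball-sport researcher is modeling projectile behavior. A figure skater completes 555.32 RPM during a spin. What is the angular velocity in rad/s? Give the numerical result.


omega = RPM * 2 * pi / 60
omega = 555.32 * 2 * 3.14159 / 60
omega = 3489.1785 / 60 = 58.153 rad/s

58.153 rad/s


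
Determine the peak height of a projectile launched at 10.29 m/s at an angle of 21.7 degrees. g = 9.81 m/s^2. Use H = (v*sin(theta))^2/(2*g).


H = (v*sin(theta))^2 / (2*g)
vy = v*sin(theta) = 10.29 * sin(21.7 deg) = 3.8047 m/s
H = vy^2 / (2*g) = 14.4757 / (2*9.81)
H = 14.4757 / 19.62 = 0.7378 m

0.7378 m


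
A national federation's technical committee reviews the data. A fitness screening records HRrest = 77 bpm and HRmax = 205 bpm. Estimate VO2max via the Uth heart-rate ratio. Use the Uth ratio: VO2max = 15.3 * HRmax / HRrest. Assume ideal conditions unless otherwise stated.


VO2max = 15.3 * HRmax / HRrest
VO2max = 15.3 * 205 / 77
VO2max = 3136.5 / 77 = 40.7338 mL/kg/min

40.7338 mL/kg/min


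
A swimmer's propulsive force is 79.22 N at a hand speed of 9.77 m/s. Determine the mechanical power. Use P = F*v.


P = F * v
P = 79.22 * 9.77
P = 773.9794 W

773.9794 W


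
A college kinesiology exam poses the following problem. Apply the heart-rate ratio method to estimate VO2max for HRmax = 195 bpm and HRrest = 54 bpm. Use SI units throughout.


VO2max = 15.3 * HRmax / HRrest
VO2max = 15.3 * 195 / 54
VO2max = 2983.5 / 54 = 55.25 mL/kg/min

55.25 mL/kg/min


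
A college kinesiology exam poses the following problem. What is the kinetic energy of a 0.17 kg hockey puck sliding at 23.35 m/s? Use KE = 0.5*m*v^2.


KE = 0.5 * m * v^2
KE = 0.5 * 0.17 * 23.35^2
KE = 0.5 * 0.17 * 545.2225 = 46.3439 J

46.3439 J


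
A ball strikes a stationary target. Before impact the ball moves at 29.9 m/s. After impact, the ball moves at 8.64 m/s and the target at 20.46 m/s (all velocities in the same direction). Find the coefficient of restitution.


e = (v2_after - v1_after) / (v1_before - v2_before)
Numerator = 20.46 - 8.64 = 11.82
Denominator = 29.9 - 0 = 29.9
e = 11.82 / 29.9 = 0.3953

0.3953


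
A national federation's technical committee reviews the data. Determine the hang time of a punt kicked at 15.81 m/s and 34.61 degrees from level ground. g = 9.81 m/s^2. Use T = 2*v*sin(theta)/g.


T = 2*v*sin(theta)/g
sin(theta) = sin(34.61 deg) = 0.568
T = 2*15.81*0.568 / 9.81
T = 17.9598 / 9.81 = 1.8308 s

1.8308 s


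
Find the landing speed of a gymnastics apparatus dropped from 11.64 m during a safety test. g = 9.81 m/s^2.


v = sqrt(2 * g * h)
v = sqrt(2 * 9.81 * 11.64)
v = sqrt(228.3768) = 15.1121 m/s

15.1121 m/s


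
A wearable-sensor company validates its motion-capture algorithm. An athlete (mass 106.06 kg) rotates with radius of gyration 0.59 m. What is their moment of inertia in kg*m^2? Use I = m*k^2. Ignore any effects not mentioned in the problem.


I = m * k^2
I = 106.06 * 0.59^2
I = 106.06 * 0.3481 = 36.9195 kg*m^2

36.9195 kg*m^2


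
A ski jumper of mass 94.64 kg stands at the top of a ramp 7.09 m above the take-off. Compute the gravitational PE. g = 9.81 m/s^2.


PE = m * g * h
PE = 94.64 * 9.81 * 7.09
PE = 928.4184 * 7.09 = 6582.4865 J

6582.4865 J


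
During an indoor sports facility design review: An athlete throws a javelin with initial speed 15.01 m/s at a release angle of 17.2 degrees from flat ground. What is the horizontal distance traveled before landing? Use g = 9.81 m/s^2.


R = v^2 * sin(2*theta) / g
Convert angle to radians: theta = 17.2 deg = 0.3002 rad
sin(2*theta) = sin(0.6004) = 0.565
R = 15.01^2 * 0.565 / 9.81
R = 225.3001 * 0.565 / 9.81 = 12.9752 m

12.9752 m


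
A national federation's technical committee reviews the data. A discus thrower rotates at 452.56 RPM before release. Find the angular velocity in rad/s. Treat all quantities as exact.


omega = RPM * 2 * pi / 60
omega = 452.56 * 2 * 3.14159 / 60
omega = 2843.5183 / 60 = 47.392 rad/s

47.392 rad/s


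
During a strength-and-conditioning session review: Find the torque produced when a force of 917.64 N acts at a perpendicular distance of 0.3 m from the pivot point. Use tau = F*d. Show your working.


tau = F * d
tau = 917.64 * 0.3
tau = 275.292 N*m

275.292 N*m


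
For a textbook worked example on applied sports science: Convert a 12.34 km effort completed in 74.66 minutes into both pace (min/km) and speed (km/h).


Pace = time / distance = 74.66 min / 12.34 km = 6.0502 min/km
Speed = distance / time_in_hours = 12.34 / 1.2443 hr
Speed = 9.917 km/h

6.0502 min/km, 9.917 km/h


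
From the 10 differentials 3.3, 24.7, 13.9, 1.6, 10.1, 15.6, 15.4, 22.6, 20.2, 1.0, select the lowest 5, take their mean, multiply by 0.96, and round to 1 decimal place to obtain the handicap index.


All differentials: 3.3, 24.7, 13.9, 1.6, 10.1, 15.6, 15.4, 22.6, 20.2, 1.0
Sorted: 1.0, 1.6, 3.3, 10.1, 13.9, 15.4, 15.6, 20.2, 22.6, 24.7
Best 5: 1.0, 1.6, 3.3, 10.1, 13.9
Average of best = 29.9 / 5 = 5.98
Raw index = 5.98 * 0.96 = 5.7408
Handicap index = round(5.7408, 1) = 5.7

5.7


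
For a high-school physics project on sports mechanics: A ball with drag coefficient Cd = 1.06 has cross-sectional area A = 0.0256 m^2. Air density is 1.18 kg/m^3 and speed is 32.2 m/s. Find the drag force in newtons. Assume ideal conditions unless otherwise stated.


Fd = 0.5 * Cd * rho * A * v^2
Fd = 0.5 * 1.06 * 1.18 * 0.0256 * 32.2^2
v^2 = 1036.84
Fd = 0.5 * 1.06 * 1.18 * 0.0256 * 1036.84 = 16.6001 N

16.6001 N


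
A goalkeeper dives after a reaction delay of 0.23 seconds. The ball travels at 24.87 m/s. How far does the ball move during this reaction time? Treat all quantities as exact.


d = v * t
d = 24.87 * 0.23
d = 5.7201 m

5.7201 m


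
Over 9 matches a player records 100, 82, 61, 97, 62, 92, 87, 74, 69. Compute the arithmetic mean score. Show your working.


Average = sum / n
Sum = 724
Average = 724 / 9 = 80.4444

80.4444


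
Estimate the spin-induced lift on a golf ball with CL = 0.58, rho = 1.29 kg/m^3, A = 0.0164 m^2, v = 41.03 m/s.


FM = 0.5 * CL * rho * A * v^2
FM = 0.5 * 0.58 * 1.29 * 0.0164 * 41.03^2
v^2 = 1683.4609
FM = 0.5 * 0.58 * 1.29 * 0.0164 * 1683.4609 = 10.3284 N

10.3284 N


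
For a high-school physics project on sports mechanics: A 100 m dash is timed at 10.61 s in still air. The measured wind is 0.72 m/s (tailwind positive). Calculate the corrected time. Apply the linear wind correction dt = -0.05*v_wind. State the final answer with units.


dt = -0.05 * v_wind = -0.05 * 0.72 = -0.036 s
t_corrected = t_still + dt = 10.61 + (-0.036)
t_corrected = 10.574 s

10.574 s


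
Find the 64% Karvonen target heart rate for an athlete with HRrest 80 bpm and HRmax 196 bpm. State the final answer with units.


Target = HRrest + pct*(HRmax - HRrest)
Heart rate reserve = HRmax - HRrest = 196 - 80 = 116 bpm
Fraction = 64% = 0.64
Target = 80 + 0.64 * 116
Target = 80 + 74.24 = 154.24 bpm

154.24 bpm


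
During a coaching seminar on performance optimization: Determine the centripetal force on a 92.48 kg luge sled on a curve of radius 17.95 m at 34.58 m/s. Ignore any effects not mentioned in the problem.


Fc = m * v^2 / r
v^2 = 34.58^2 = 1195.7764
Fc = 92.48 * 1195.7764 / 17.95
Fc = 110585.4015 / 17.95 = 6160.7466 N

6160.7466 N


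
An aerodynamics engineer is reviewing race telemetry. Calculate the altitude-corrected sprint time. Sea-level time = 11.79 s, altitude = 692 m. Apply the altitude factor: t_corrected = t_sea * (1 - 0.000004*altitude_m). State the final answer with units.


Correction factor = 1 - 0.000004 * 692 = 0.997232
t_corrected = t_sea * factor = 11.79 * 0.997232
t_corrected = 11.7574 s

11.7574 s


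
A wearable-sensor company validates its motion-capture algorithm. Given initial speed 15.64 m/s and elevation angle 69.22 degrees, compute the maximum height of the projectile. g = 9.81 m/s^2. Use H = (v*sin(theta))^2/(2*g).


H = (v*sin(theta))^2 / (2*g)
vy = v*sin(theta) = 15.64 * sin(69.22 deg) = 14.6226 m/s
H = vy^2 / (2*g) = 213.8208 / (2*9.81)
H = 213.8208 / 19.62 = 10.8981 m

10.8981 m


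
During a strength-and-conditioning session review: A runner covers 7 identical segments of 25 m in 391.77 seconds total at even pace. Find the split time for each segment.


Split time = total_time / n_laps = 391.77 / 7
Split time = 55.9671 s per lap

55.9671 s


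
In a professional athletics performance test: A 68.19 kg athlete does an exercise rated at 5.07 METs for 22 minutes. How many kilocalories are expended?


kcal = MET * mass * time_hr
Convert time: 22 min = 0.3667 hr
kcal = 5.07 * 68.19 * 0.3667
kcal = 126.7652 kcal

126.7652 kcal


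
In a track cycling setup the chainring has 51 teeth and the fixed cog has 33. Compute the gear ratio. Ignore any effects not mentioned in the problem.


GR = front_teeth / rear_teeth
GR = 51 / 33
GR = 1.5455

1.5455


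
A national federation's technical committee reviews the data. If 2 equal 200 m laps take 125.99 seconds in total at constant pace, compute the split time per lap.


Split time = total_time / n_laps = 125.99 / 2
Split time = 62.995 s per lap

62.995 s


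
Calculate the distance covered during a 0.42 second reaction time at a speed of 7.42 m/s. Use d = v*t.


d = v * t
d = 7.42 * 0.42
d = 3.1164 m

3.1164 m
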